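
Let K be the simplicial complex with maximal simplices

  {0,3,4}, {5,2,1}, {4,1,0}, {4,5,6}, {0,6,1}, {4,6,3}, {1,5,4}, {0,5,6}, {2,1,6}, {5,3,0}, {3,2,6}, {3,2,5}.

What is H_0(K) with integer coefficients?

H_0 = Z.

Take the total order 0 < 1 < 2 < 3 < 4 < 5 < 6 on the vertex set. Then K (dimension 2) consists of the simplices:

  0-simplices (7): [0], [1], [2], [3], [4], [5], [6]
  1-simplices (18): [0,1], [0,3], [0,4], [0,5], [0,6], [1,2], [1,4], [1,5], [1,6], [2,3], [2,5], [2,6], [3,4], [3,5], [3,6], [4,5], [4,6], [5,6]
  2-simplices (12): [0,1,4], [0,1,6], [0,3,4], [0,3,5], [0,5,6], [1,2,5], [1,2,6], [1,4,5], [2,3,5], [2,3,6], [3,4,6], [4,5,6]

so the chain groups are C_0 ≅ Z^7, C_1 ≅ Z^18, C_2 ≅ Z^12.

The boundary map ∂_1: C_1 → C_0 maps an edge to its endpoints' difference, ∂[p,q] = q − p. For instance
  ∂[2,6] = [6] − [2].
The 7×18 boundary matrix has rank 6 and Smith normal form diag(1,1,1,1,1,1).

The boundary map ∂_2: C_2 → C_1 sends each 2-simplex [p,q,r] to [q,r] − [p,r] + [p,q]. For instance
  ∂[0,1,6] = [1,6] − [0,6] + [0,1],
  ∂[3,4,6] = [4,6] − [3,6] + [3,4].
The 18×12 boundary matrix has rank 12 and Smith normal form diag(1,1,1,1,1,1,1,1,1,1,1,2).

Reading off H_k = ker ∂_k / im ∂_{k+1}:

  H_0: rank C_0 − rank ∂_1 = 7 − 6 = 1, and the invariant factors of ∂_1 are all 1, so H_0 ≅ Z.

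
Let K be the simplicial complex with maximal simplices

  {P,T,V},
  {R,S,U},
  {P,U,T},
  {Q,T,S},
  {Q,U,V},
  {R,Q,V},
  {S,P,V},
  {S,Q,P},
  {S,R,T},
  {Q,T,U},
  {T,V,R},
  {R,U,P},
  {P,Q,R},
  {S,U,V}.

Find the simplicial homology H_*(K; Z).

H_0 = Z,  H_1 = Z^2,  H_2 = Z.

Fix the vertex order P < Q < R < S < T < U < V and write every simplex with vertices in increasing order. Then dim K = 2 and the simplices of K are:

  0-simplices (7): P, Q, R, S, T, U, V
  1-simplices (21): PQ, PR, PS, PT, PU, PV, QR, QS, QT, QU, QV, RS, RT, RU, RV, ST, SU, SV, TU, TV, UV
  2-simplices (14): PQR, PQS, PRU, PSV, PTU, PTV, QRV, QST, QTU, QUV, RST, RSU, RTV, SUV

giving chain groups C_0 ≅ Z^7, C_1 ≅ Z^21, C_2 ≅ Z^14.

The boundary map ∂_1: C_1 → C_0 is given by ∂[p,q] = [q] − [p].
The 7×21 boundary matrix has rank 6 and Smith normal form diag(1,1,1,1,1,1).

The boundary map ∂_2: C_2 → C_1 sends each 2-simplex [p,q,r] to [q,r] − [p,r] + [p,q]. For instance
  ∂PQS = QS − PS + PQ,
  ∂PRU = RU − PU + PR.
The 21×14 boundary matrix has rank 13 and Smith normal form diag(1,1,1,1,1,1,1,1,1,1,1,1,1).

Now H_k = ker ∂_k / im ∂_{k+1}, so:

  H_0: rank C_0 − rank ∂_1 = 7 − 6 = 1, and the invariant factors of ∂_1 are all 1, so H_0 ≅ Z.
  H_1: rank ker ∂_1 − rank ∂_2 = (21 − 6) − 13 = 2, and the invariant factors of ∂_2 are all 1, so H_1 ≅ Z^2.
  H_2: rank ker ∂_2 − rank ∂_3 = (14 − 13) − 0 = 1, and there is no ∂_3, so H_2 ≅ Z.

(K is a triangulation of the torus T^2.)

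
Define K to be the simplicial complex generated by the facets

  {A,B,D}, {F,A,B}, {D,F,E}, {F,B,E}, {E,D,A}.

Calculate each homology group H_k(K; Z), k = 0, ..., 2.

Order the vertices as A < B < D < E < F. Listing each simplex with vertices in this order, K has dimension 2 with simplices:

  0-simplices (5): A, B, D, E, F
  1-simplices (10): AB, AD, AE, AF, BD, BE, BF, DE, DF, EF
  2-simplices (5): ABD, ABF, ADE, BEF, DEF

giving chain groups C_0 ≅ Z^5, C_1 ≅ Z^10, C_2 ≅ Z^5.

Boundary ∂_1: C_1 → C_0 is given by ∂[p,q] = [q] − [p]. For instance
  ∂BF = F − B.
The resulting 5×10 matrix has rank 4, and its Smith normal form has invariant factors (1,1,1,1).

∂_2: C_2 → C_1 sends each 2-simplex [p,q,r] to [q,r] − [p,r] + [p,q]. For instance
  ∂BEF = EF − BF + BE,
  ∂ABF = BF − AF + AB.
This gives a 10×5 integer matrix of rank 5; reducing to Smith normal form yields diagonal entries (1,1,1,1,1).

Computing H_k = (kernel of ∂_k) / (image of ∂_{k+1}):

  H_0: rank C_0 − rank ∂_1 = 5 − 4 = 1, and the invariant factors of ∂_1 are all 1, so H_0 ≅ Z.
  H_1: rank ker ∂_1 − rank ∂_2 = (10 − 4) − 5 = 1, and the invariant factors of ∂_2 are all 1, so H_1 ≅ Z.
  H_2: rank ker ∂_2 − rank ∂_3 = (5 − 5) − 0 = 0, and there is no ∂_3, so H_2 ≅ 0.

H_0 ≅ Z,  H_1 ≅ Z,  H_2 = 0.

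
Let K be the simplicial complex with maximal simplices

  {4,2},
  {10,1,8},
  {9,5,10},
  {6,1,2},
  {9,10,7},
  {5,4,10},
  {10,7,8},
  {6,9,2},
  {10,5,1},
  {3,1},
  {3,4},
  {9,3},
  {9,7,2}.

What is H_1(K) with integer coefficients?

H_1 = Z^4.

Fix the vertex order 1 < 2 < 3 < 4 < 5 < 6 < 7 < 8 < 9 < 10 and write every simplex with vertices in increasing order. Then dim K = 2 and the simplices of K are:

  0-simplices (10): [1], [2], [3], [4], [5], [6], [7], [8], [9], [10]
  1-simplices (22): [1,2], [1,3], [1,5], [1,6], [1,8], [1,10], [2,4], [2,6], [2,7], [2,9], [3,4], [3,9], [4,5], [4,10], [5,9], [5,10], [6,9], [7,8], [7,9], [7,10], [8,10], [9,10]
  2-simplices (9): [1,2,6], [1,5,10], [1,8,10], [2,6,9], [2,7,9], [4,5,10], [5,9,10], [7,8,10], [7,9,10]

Hence C_0 ≅ Z^10, C_1 ≅ Z^22, C_2 ≅ Z^9.

The boundary map ∂_1: C_1 → C_0 maps an edge to its endpoints' difference, ∂[p,q] = q − p. For instance
  ∂[2,7] = [7] − [2].
The resulting 10×22 matrix has rank 9, and its Smith normal form has invariant factors (1,1,1,1,1,1,1,1,1).

The boundary map ∂_2: C_2 → C_1 sends each 2-simplex [p,q,r] to [q,r] − [p,r] + [p,q]. For instance
  ∂[7,8,10] = [8,10] − [7,10] + [7,8],
  ∂[1,5,10] = [5,10] − [1,10] + [1,5].
The 22×9 boundary matrix has rank 9 and Smith normal form diag(1,1,1,1,1,1,1,1,1).

From H_k ≅ ker(∂_k) / im(∂_{k+1}) we obtain:

  H_1: rank ker ∂_1 − rank ∂_2 = (22 − 9) − 9 = 4, and the invariant factors of ∂_2 are all 1, so H_1 ≅ Z^4.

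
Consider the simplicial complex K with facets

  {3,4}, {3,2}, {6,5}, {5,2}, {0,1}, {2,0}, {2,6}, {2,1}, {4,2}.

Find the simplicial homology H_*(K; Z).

We work with the vertex ordering 0 < 1 < 2 < 3 < 4 < 5 < 6. The simplices of K, each written with vertices in increasing order, are:

  0-simplices (7): [0], [1], [2], [3], [4], [5], [6]
  1-simplices (9): [0,1], [0,2], [1,2], [2,3], [2,4], [2,5], [2,6], [3,4], [5,6]

so the chain groups are C_0 ≅ Z^7, C_1 ≅ Z^9.

∂_1: C_1 → C_0 sends each edge [p,q] (with p < q) to q − p. For instance
  ∂[2,3] = [3] − [2].
The 7×9 boundary matrix has rank 6 and Smith normal form diag(1,1,1,1,1,1).

Reading off H_k = ker ∂_k / im ∂_{k+1}:

  H_0: rank C_0 − rank ∂_1 = 7 − 6 = 1, and the invariant factors of ∂_1 are all 1, so H_0 = Z.
  H_1: rank ker ∂_1 − rank ∂_2 = (9 − 6) − 0 = 3, and there is no ∂_2, so H_1 = Z^3.

(K is a triangulation of a wedge of 3 circles.)

H_0 = Z,  H_1 = Z^3.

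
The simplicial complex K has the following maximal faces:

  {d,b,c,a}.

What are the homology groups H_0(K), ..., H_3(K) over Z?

Take the total order a < b < c < d on the vertex set. Then K (dimension 3) consists of the simplices:

  0-simplices (4): a, b, c, d
  1-simplices (6): ab, ac, ad, bc, bd, cd
  2-simplices (4): abc, abd, acd, bcd
  3-simplices (1): abcd

so the chain groups are C_0 ≅ Z^4, C_1 ≅ Z^6, C_2 ≅ Z^4, C_3 ≅ Z^1.

Boundary ∂_1: C_1 → C_0 sends each edge [p,q] (with p < q) to q − p. For instance
  ∂bc = c − b.
This gives a 4×6 integer matrix of rank 3; reducing to Smith normal form yields diagonal entries (1,1,1).

Boundary ∂_2: C_2 → C_1 acts by ∂[p,q,r] = [q,r] − [p,r] + [p,q]. For instance
  ∂acd = cd − ad + ac,
  ∂abc = bc − ac + ab.
The 6×4 boundary matrix has rank 3 and Smith normal form diag(1,1,1).

Boundary ∂_3: C_3 → C_2 sends each 3-simplex σ to the alternating sum Σ_i (−1)^i (σ with its i-th vertex removed). For instance
  ∂abcd = bcd − acd + abd − abc.
As a 4×1 matrix over Z this has rank 1, with invariant factors (1).

Now H_k = ker ∂_k / im ∂_{k+1}, so:

  H_0: rank C_0 − rank ∂_1 = 4 − 3 = 1, and the invariant factors of ∂_1 are all 1, so H_0 ≅ Z.
  H_1: rank ker ∂_1 − rank ∂_2 = (6 − 3) − 3 = 0, and the invariant factors of ∂_2 are all 1, so H_1 ≅ 0.
  H_2: rank ker ∂_2 − rank ∂_3 = (4 − 3) − 1 = 0, and the invariant factors of ∂_3 are all 1, so H_2 ≅ 0.
  H_3: rank ker ∂_3 − rank ∂_4 = (1 − 1) − 0 = 0, and there is no ∂_4, so H_3 ≅ 0.

H_0 ≅ Z,  H_1 = 0,  H_2 = 0,  H_3 = 0.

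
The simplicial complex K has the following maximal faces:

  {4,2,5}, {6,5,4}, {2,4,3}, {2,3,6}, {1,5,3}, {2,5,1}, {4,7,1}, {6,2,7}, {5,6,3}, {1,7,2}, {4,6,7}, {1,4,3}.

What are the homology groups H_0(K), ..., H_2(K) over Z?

We work with the vertex ordering 1 < 2 < 3 < 4 < 5 < 6 < 7. The simplices of K, each written with vertices in increasing order, are:

  0-simplices (7): [1], [2], [3], [4], [5], [6], [7]
  1-simplices (18): [1,2], [1,3], [1,4], [1,5], [1,7], [2,3], [2,4], [2,5], [2,6], [2,7], [3,4], [3,5], [3,6], [4,5], [4,6], [4,7], [5,6], [6,7]
  2-simplices (12): [1,2,5], [1,2,7], [1,3,4], [1,3,5], [1,4,7], [2,3,4], [2,3,6], [2,4,5], [2,6,7], [3,5,6], [4,5,6], [4,6,7]

so the chain groups are C_0 ≅ Z^7, C_1 ≅ Z^18, C_2 ≅ Z^12.

The boundary map ∂_1: C_1 → C_0 is given by ∂[p,q] = [q] − [p].
As a 7×18 matrix over Z this has rank 6, with invariant factors (1,1,1,1,1,1).

∂_2: C_2 → C_1 acts by ∂[p,q,r] = [q,r] − [p,r] + [p,q]. For instance
  ∂[1,4,7] = [4,7] − [1,7] + [1,4],
  ∂[4,5,6] = [5,6] − [4,6] + [4,5].
This gives a 18×12 integer matrix of rank 12; reducing to Smith normal form yields diagonal entries (1,1,1,1,1,1,1,1,1,1,1,2).

Reading off H_k = ker ∂_k / im ∂_{k+1}:

  H_0: rank C_0 − rank ∂_1 = 7 − 6 = 1, and the invariant factors of ∂_1 are all 1, so H_0 ≅ Z.
  H_1: rank ker ∂_1 − rank ∂_2 = (18 − 6) − 12 = 0, and ∂_2 has invariant factor 2 > 1, so H_1 ≅ Z/2.
  H_2: rank ker ∂_2 − rank ∂_3 = (12 − 12) − 0 = 0, and there is no ∂_3, so H_2 ≅ 0.

H_0 ≅ Z,  H_1 ≅ Z/2,  H_2 = 0.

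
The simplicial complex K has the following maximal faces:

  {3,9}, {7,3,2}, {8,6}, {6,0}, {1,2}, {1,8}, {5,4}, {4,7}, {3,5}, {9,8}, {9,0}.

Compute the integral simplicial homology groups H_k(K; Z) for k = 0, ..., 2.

H_0 ≅ Z,  H_1 ≅ Z^3,  H_2 = 0.

We work with the vertex ordering 0 < 1 < 2 < 3 < 4 < 5 < 6 < 7 < 8 < 9. The simplices of K, each written with vertices in increasing order, are:

  0-simplices (10): [0], [1], [2], [3], [4], [5], [6], [7], [8], [9]
  1-simplices (13): [0,6], [0,9], [1,2], [1,8], [2,3], [2,7], [3,5], [3,7], [3,9], [4,5], [4,7], [6,8], [8,9]
  2-simplices (1): [2,3,7]

Hence C_0 ≅ Z^10, C_1 ≅ Z^13, C_2 ≅ Z^1.

The boundary map ∂_1: C_1 → C_0 sends each edge [p,q] (with p < q) to q − p.
The 10×13 boundary matrix has rank 9 and Smith normal form diag(1,1,1,1,1,1,1,1,1).

The boundary map ∂_2: C_2 → C_1 maps a triangle to the signed sum of its edges. For instance
  ∂[2,3,7] = [3,7] − [2,7] + [2,3].
As a 13×1 matrix over Z this has rank 1, with invariant factors (1).

From H_k ≅ ker(∂_k) / im(∂_{k+1}) we obtain:

  H_0: rank C_0 − rank ∂_1 = 10 − 9 = 1, and the invariant factors of ∂_1 are all 1, so H_0 ≅ Z.
  H_1: rank ker ∂_1 − rank ∂_2 = (13 − 9) − 1 = 3, and the invariant factors of ∂_2 are all 1, so H_1 ≅ Z^3.
  H_2: rank ker ∂_2 − rank ∂_3 = (1 − 1) − 0 = 0, and there is no ∂_3, so H_2 ≅ 0.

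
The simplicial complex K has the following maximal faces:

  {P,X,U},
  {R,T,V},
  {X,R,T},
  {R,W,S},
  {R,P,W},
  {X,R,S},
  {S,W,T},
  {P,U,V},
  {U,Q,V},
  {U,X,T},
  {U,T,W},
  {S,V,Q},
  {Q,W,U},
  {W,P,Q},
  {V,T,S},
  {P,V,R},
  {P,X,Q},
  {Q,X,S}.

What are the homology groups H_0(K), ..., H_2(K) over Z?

Take the total order P < Q < R < S < T < U < V < W < X on the vertex set. Then K (dimension 2) consists of the simplices:

  0-simplices (9): P, Q, R, S, T, U, V, W, X
  1-simplices (27): PQ, PR, PU, PV, PW, PX, QS, QU, QV, QW, QX, RS, RT, RV, RW, RX, ST, SV, SW, SX, TU, TV, TW, TX, UV, UW, UX
  2-simplices (18): PQW, PQX, PRV, PRW, PUV, PUX, QSV, QSX, QUV, QUW, RSW, RSX, RTV, RTX, STV, STW, TUW, TUX

giving chain groups C_0 ≅ Z^9, C_1 ≅ Z^27, C_2 ≅ Z^18.

The boundary map ∂_1: C_1 → C_0 maps an edge to its endpoints' difference, ∂[p,q] = q − p. For instance
  ∂RT = T − R.
The 9×27 boundary matrix has rank 8 and Smith normal form diag(1,1,1,1,1,1,1,1).

∂_2: C_2 → C_1 maps a triangle to the signed sum of its edges. For instance
  ∂RSW = SW − RW + RS,
  ∂RTX = TX − RX + RT.
The 27×18 boundary matrix has rank 18 and Smith normal form diag(1,1,1,1,1,1,1,1,1,1,1,1,1,1,1,1,1,2).

Computing H_k = (kernel of ∂_k) / (image of ∂_{k+1}):

  H_0: rank C_0 − rank ∂_1 = 9 − 8 = 1, and the invariant factors of ∂_1 are all 1, so H_0 = Z.
  H_1: rank ker ∂_1 − rank ∂_2 = (27 − 8) − 18 = 1, and ∂_2 has invariant factor 2 > 1, so H_1 = Z ⊕ Z/2.
  H_2: rank ker ∂_2 − rank ∂_3 = (18 − 18) − 0 = 0, and there is no ∂_3, so H_2 = 0.

H_0 = Z,  H_1 = Z ⊕ Z/2,  H_2 = 0.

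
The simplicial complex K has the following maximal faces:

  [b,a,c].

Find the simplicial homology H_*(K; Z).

Take the total order a < b < c on the vertex set. Then K (dimension 2) consists of the simplices:

  0-simplices (3): a, b, c
  1-simplices (3): ab, ac, bc
  2-simplices (1): abc

Hence C_0 ≅ Z^3, C_1 ≅ Z^3, C_2 ≅ Z^1.

The boundary map ∂_1: C_1 → C_0 maps an edge to its endpoints' difference, ∂[p,q] = q − p. For instance
  ∂ab = b − a.
The resulting 3×3 matrix has rank 2, and its Smith normal form has invariant factors (1,1).

Boundary ∂_2: C_2 → C_1 maps a triangle to the signed sum of its edges. For instance
  ∂abc = bc − ac + ab.
This gives a 3×1 integer matrix of rank 1; reducing to Smith normal form yields diagonal entries (1).

Now H_k = ker ∂_k / im ∂_{k+1}, so:

  H_0: rank C_0 − rank ∂_1 = 3 − 2 = 1, and the invariant factors of ∂_1 are all 1, so H_0 = Z.
  H_1: rank ker ∂_1 − rank ∂_2 = (3 − 2) − 1 = 0, and the invariant factors of ∂_2 are all 1, so H_1 = 0.
  H_2: rank ker ∂_2 − rank ∂_3 = (1 − 1) − 0 = 0, and there is no ∂_3, so H_2 = 0.

H_0 = Z,  H_1 = 0,  H_2 = 0.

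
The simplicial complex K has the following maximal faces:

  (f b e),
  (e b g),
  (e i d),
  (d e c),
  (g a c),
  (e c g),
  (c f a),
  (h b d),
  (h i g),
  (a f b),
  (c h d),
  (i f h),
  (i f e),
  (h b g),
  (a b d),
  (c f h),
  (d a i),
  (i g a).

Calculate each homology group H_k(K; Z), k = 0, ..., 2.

Take the total order a < b < c < d < e < f < g < h < i on the vertex set. Then K (dimension 2) consists of the simplices:

  0-simplices (9): a, b, c, d, e, f, g, h, i
  1-simplices (27): ab, ac, ad, af, ag, ai, bd, be, bf, bg, bh, cd, ce, cf, cg, ch, de, dh, di, ef, eg, ei, fh, fi, gh, gi, hi
  2-simplices (18): abd, abf, acf, acg, adi, agi, bdh, bef, beg, bgh, cde, cdh, ceg, cfh, dei, efi, fhi, ghi

Hence C_0 ≅ Z^9, C_1 ≅ Z^27, C_2 ≅ Z^18.

The boundary map ∂_1: C_1 → C_0 maps an edge to its endpoints' difference, ∂[p,q] = q − p. For instance
  ∂dh = h − d.
The 9×27 boundary matrix has rank 8 and Smith normal form diag(1,1,1,1,1,1,1,1).

∂_2: C_2 → C_1 acts by ∂[p,q,r] = [q,r] − [p,r] + [p,q]. For instance
  ∂ghi = hi − gi + gh,
  ∂fhi = hi − fi + fh.
The 27×18 boundary matrix has rank 17 and Smith normal form diag(1,1,1,1,1,1,1,1,1,1,1,1,1,1,1,1,1).

Computing H_k = (kernel of ∂_k) / (image of ∂_{k+1}):

  H_0: rank C_0 − rank ∂_1 = 9 − 8 = 1, and the invariant factors of ∂_1 are all 1, so H_0 ≅ Z.
  H_1: rank ker ∂_1 − rank ∂_2 = (27 − 8) − 17 = 2, and the invariant factors of ∂_2 are all 1, so H_1 ≅ Z^2.
  H_2: rank ker ∂_2 − rank ∂_3 = (18 − 17) − 0 = 1, and there is no ∂_3, so H_2 ≅ Z.

H_0 ≅ Z,  H_1 ≅ Z^2,  H_2 ≅ Z.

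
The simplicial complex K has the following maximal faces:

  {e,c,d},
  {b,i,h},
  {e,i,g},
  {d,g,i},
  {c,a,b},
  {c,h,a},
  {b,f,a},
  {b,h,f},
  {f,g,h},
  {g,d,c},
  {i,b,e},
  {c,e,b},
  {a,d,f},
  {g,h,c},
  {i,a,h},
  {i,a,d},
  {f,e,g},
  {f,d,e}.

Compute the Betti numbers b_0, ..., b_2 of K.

We work with the vertex ordering a < b < c < d < e < f < g < h < i. The simplices of K, each written with vertices in increasing order, are:

  0-simplices (9): a, b, c, d, e, f, g, h, i
  1-simplices (27): ab, ac, ad, af, ah, ai, bc, be, bf, bh, bi, cd, ce, cg, ch, de, df, dg, di, ef, eg, ei, fg, fh, gh, gi, hi
  2-simplices (18): abc, abf, ach, adf, adi, ahi, bce, bei, bfh, bhi, cde, cdg, cgh, def, dgi, efg, egi, fgh

so the chain groups are C_0 ≅ Z^9, C_1 ≅ Z^27, C_2 ≅ Z^18.

The boundary map ∂_1: C_1 → C_0 maps an edge to its endpoints' difference, ∂[p,q] = q − p.
As a 9×27 matrix over Z this has rank 8, with invariant factors (1,1,1,1,1,1,1,1).

The boundary map ∂_2: C_2 → C_1 acts by ∂[p,q,r] = [q,r] − [p,r] + [p,q]. For instance
  ∂adi = di − ai + ad,
  ∂ahi = hi − ai + ah.
The resulting 27×18 matrix has rank 18, and its Smith normal form has invariant factors (1,1,1,1,1,1,1,1,1,1,1,1,1,1,1,1,1,2).

Now H_k = ker ∂_k / im ∂_{k+1}, so:

  H_0: rank C_0 − rank ∂_1 = 9 − 8 = 1, and the invariant factors of ∂_1 are all 1, so H_0 = Z.
  H_1: rank ker ∂_1 − rank ∂_2 = (27 − 8) − 18 = 1, and ∂_2 has invariant factor 2 > 1, so H_1 = Z × Z/2.
  H_2: rank ker ∂_2 − rank ∂_3 = (18 − 18) − 0 = 0, and there is no ∂_3, so H_2 = 0.

(K is a triangulation of the Klein bottle.)

Hence the Betti numbers are b_0 = 1, b_1 = 1, b_2 = 0.

b_0 = 1, b_1 = 1, b_2 = 0.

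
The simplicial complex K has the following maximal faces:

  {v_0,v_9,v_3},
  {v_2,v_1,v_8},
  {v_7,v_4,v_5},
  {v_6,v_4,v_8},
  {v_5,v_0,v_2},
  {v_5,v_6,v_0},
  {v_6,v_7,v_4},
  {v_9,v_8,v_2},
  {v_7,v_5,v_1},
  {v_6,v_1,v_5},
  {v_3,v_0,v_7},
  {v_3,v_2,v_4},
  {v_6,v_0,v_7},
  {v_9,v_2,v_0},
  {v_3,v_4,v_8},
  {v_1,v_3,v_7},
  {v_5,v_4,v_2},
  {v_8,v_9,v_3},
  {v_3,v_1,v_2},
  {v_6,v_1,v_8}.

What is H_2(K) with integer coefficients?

H_2 = 0.

Order the vertices as v_0 < v_1 < v_2 < v_3 < v_4 < v_5 < v_6 < v_7 < v_8 < v_9. Listing each simplex with vertices in this order, K has dimension 2 with simplices:

  0-simplices (10): [v_0], [v_1], [v_2], [v_3], [v_4], [v_5], [v_6], [v_7], [v_8], [v_9]
  1-simplices (30): (30 of them)
  2-simplices (20): (20 of them)

Hence C_0 ≅ Z^10, C_1 ≅ Z^30, C_2 ≅ Z^20.

The boundary map ∂_1: C_1 → C_0 sends each edge [p,q] (with p < q) to q − p. For instance
  ∂[v_1,v_7] = [v_7] − [v_1].
As a 10×30 matrix over Z this has rank 9, with invariant factors (1,1,1,1,1,1,1,1,1).

∂_2: C_2 → C_1 sends each 2-simplex [p,q,r] to [q,r] − [p,r] + [p,q]. For instance
  ∂[v_0,v_3,v_7] = [v_3,v_7] − [v_0,v_7] + [v_0,v_3],
  ∂[v_1,v_6,v_8] = [v_6,v_8] − [v_1,v_8] + [v_1,v_6].
The resulting 30×20 matrix has rank 20, and its Smith normal form has invariant factors (1,1,1,1,1,1,1,1,1,1,1,1,1,1,1,1,1,1,1,2).

Now H_k = ker ∂_k / im ∂_{k+1}, so:

  H_2: rank ker ∂_2 − rank ∂_3 = (20 − 20) − 0 = 0, and there is no ∂_3, so H_2 ≅ 0.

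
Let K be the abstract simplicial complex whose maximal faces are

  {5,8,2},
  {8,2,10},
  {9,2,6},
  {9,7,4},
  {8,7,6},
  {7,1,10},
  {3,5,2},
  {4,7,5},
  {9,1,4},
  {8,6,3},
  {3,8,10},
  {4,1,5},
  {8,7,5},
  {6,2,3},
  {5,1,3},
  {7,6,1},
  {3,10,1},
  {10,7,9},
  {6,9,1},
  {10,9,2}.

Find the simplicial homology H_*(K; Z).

We work with the vertex ordering 1 < 2 < 3 < 4 < 5 < 6 < 7 < 8 < 9 < 10. The simplices of K, each written with vertices in increasing order, are:

  0-simplices (10): [1], [2], [3], [4], [5], [6], [7], [8], [9], [10]
  1-simplices (30): (30 of them)
  2-simplices (20): (20 of them)

so the chain groups are C_0 ≅ Z^10, C_1 ≅ Z^30, C_2 ≅ Z^20.

The boundary map ∂_1: C_1 → C_0 is given by ∂[p,q] = [q] − [p].
This gives a 10×30 integer matrix of rank 9; reducing to Smith normal form yields diagonal entries (1,1,1,1,1,1,1,1,1).

The boundary map ∂_2: C_2 → C_1 sends each 2-simplex [p,q,r] to [q,r] − [p,r] + [p,q]. For instance
  ∂[5,7,8] = [7,8] − [5,8] + [5,7],
  ∂[4,5,7] = [5,7] − [4,7] + [4,5].
The resulting 30×20 matrix has rank 20, and its Smith normal form has invariant factors (1,1,1,1,1,1,1,1,1,1,1,1,1,1,1,1,1,1,1,2).

Computing H_k = (kernel of ∂_k) / (image of ∂_{k+1}):

  H_0: rank C_0 − rank ∂_1 = 10 − 9 = 1, and the invariant factors of ∂_1 are all 1, so H_0 ≅ Z.
  H_1: rank ker ∂_1 − rank ∂_2 = (30 − 9) − 20 = 1, and ∂_2 has invariant factor 2 > 1, so H_1 ≅ Z ⊕ Z/2Z.
  H_2: rank ker ∂_2 − rank ∂_3 = (20 − 20) − 0 = 0, and there is no ∂_3, so H_2 ≅ 0.

H_0 = Z,  H_1 = Z ⊕ Z/2Z,  H_2 = 0.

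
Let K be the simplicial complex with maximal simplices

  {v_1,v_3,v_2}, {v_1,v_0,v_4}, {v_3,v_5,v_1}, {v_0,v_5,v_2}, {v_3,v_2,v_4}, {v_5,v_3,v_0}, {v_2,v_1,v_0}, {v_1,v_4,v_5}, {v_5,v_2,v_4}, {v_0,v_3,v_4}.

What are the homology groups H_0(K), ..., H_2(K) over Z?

H_0 = Z,  H_1 = Z/2,  H_2 = 0.

Fix the vertex order v_0 < v_1 < v_2 < v_3 < v_4 < v_5 and write every simplex with vertices in increasing order. Then dim K = 2 and the simplices of K are:

  0-simplices (6): [v_0], [v_1], [v_2], [v_3], [v_4], [v_5]
  1-simplices (15): (15 of them)
  2-simplices (10): [v_0,v_1,v_2], [v_0,v_1,v_4], [v_0,v_2,v_5], [v_0,v_3,v_4], [v_0,v_3,v_5], [v_1,v_2,v_3], [v_1,v_3,v_5], [v_1,v_4,v_5], [v_2,v_3,v_4], [v_2,v_4,v_5]

Hence C_0 ≅ Z^6, C_1 ≅ Z^15, C_2 ≅ Z^10.

∂_1: C_1 → C_0 is given by ∂[p,q] = [q] − [p].
The resulting 6×15 matrix has rank 5, and its Smith normal form has invariant factors (1,1,1,1,1).

∂_2: C_2 → C_1 maps a triangle to the signed sum of its edges. For instance
  ∂[v_0,v_1,v_4] = [v_1,v_4] − [v_0,v_4] + [v_0,v_1],
  ∂[v_1,v_4,v_5] = [v_4,v_5] − [v_1,v_5] + [v_1,v_4].
The resulting 15×10 matrix has rank 10, and its Smith normal form has invariant factors (1,1,1,1,1,1,1,1,1,2).

From H_k ≅ ker(∂_k) / im(∂_{k+1}) we obtain:

  H_0: rank C_0 − rank ∂_1 = 6 − 5 = 1, and the invariant factors of ∂_1 are all 1, so H_0 ≅ Z.
  H_1: rank ker ∂_1 − rank ∂_2 = (15 − 5) − 10 = 0, and ∂_2 has invariant factor 2 > 1, so H_1 ≅ Z/2.
  H_2: rank ker ∂_2 − rank ∂_3 = (10 − 10) − 0 = 0, and there is no ∂_3, so H_2 ≅ 0.

(K is a triangulation of the real projective plane RP^2.)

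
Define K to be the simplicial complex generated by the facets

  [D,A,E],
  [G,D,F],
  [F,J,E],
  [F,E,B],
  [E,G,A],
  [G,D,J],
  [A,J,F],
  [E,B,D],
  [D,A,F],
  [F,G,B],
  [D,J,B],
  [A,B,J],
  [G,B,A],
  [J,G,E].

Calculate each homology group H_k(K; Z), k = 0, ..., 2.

Order the vertices as A < B < D < E < F < G < J. Listing each simplex with vertices in this order, K has dimension 2 with simplices:

  0-simplices (7): A, B, D, E, F, G, J
  1-simplices (21): AB, AD, AE, AF, AG, AJ, BD, BE, BF, BG, BJ, DE, DF, DG, DJ, EF, EG, EJ, FG, FJ, GJ
  2-simplices (14): ABG, ABJ, ADE, ADF, AEG, AFJ, BDE, BDJ, BEF, BFG, DFG, DGJ, EFJ, EGJ

Hence C_0 ≅ Z^7, C_1 ≅ Z^21, C_2 ≅ Z^14.

The boundary map ∂_1: C_1 → C_0 is given by ∂[p,q] = [q] − [p]. For instance
  ∂BD = D − B.
As a 7×21 matrix over Z this has rank 6, with invariant factors (1,1,1,1,1,1).

The boundary map ∂_2: C_2 → C_1 sends each 2-simplex [p,q,r] to [q,r] − [p,r] + [p,q]. For instance
  ∂DFG = FG − DG + DF,
  ∂ADE = DE − AE + AD.
The resulting 21×14 matrix has rank 13, and its Smith normal form has invariant factors (1,1,1,1,1,1,1,1,1,1,1,1,1).

Now H_k = ker ∂_k / im ∂_{k+1}, so:

  H_0: rank C_0 − rank ∂_1 = 7 − 6 = 1, and the invariant factors of ∂_1 are all 1, so H_0 ≅ Z.
  H_1: rank ker ∂_1 − rank ∂_2 = (21 − 6) − 13 = 2, and the invariant factors of ∂_2 are all 1, so H_1 ≅ Z^2.
  H_2: rank ker ∂_2 − rank ∂_3 = (14 − 13) − 0 = 1, and there is no ∂_3, so H_2 ≅ Z.

As a check, the Euler characteristic is 7 − 21 + 14 = 0, which agrees with 1 − 2 + 1 = 0.
(K is a triangulation of the torus T^2.)

H_0 ≅ Z,  H_1 ≅ Z^2,  H_2 ≅ Z.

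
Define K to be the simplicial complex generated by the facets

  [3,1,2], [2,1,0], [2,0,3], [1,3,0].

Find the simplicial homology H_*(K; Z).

Order the vertices as 0 < 1 < 2 < 3. Listing each simplex with vertices in this order, K has dimension 2 with simplices:

  0-simplices (4): [0], [1], [2], [3]
  1-simplices (6): [0,1], [0,2], [0,3], [1,2], [1,3], [2,3]
  2-simplices (4): [0,1,2], [0,1,3], [0,2,3], [1,2,3]

so the chain groups are C_0 ≅ Z^4, C_1 ≅ Z^6, C_2 ≅ Z^4.

∂_1: C_1 → C_0 sends each edge [p,q] (with p < q) to q − p. For instance
  ∂[0,3] = [3] − [0].
The resulting 4×6 matrix has rank 3, and its Smith normal form has invariant factors (1,1,1).

∂_2: C_2 → C_1 acts by ∂[p,q,r] = [q,r] − [p,r] + [p,q]. For instance
  ∂[0,1,2] = [1,2] − [0,2] + [0,1],
  ∂[0,1,3] = [1,3] − [0,3] + [0,1].
The 6×4 boundary matrix has rank 3 and Smith normal form diag(1,1,1).

Reading off H_k = ker ∂_k / im ∂_{k+1}:

  H_0: rank C_0 − rank ∂_1 = 4 − 3 = 1, and the invariant factors of ∂_1 are all 1, so H_0 = Z.
  H_1: rank ker ∂_1 − rank ∂_2 = (6 − 3) − 3 = 0, and the invariant factors of ∂_2 are all 1, so H_1 = 0.
  H_2: rank ker ∂_2 − rank ∂_3 = (4 − 3) − 0 = 1, and there is no ∂_3, so H_2 = Z.

H_0 ≅ Z,  H_1 = 0,  H_2 ≅ Z.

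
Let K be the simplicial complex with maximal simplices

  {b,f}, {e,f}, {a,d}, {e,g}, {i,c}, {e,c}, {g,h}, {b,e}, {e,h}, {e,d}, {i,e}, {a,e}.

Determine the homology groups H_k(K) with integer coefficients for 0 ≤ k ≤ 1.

H_0 = Z,  H_1 = Z^4.

Order the vertices as a < b < c < d < e < f < g < h < i. Listing each simplex with vertices in this order, K has dimension 1 with simplices:

  0-simplices (9): a, b, c, d, e, f, g, h, i
  1-simplices (12): ad, ae, be, bf, ce, ci, de, ef, eg, eh, ei, gh

Hence C_0 ≅ Z^9, C_1 ≅ Z^12.

∂_1: C_1 → C_0 is given by ∂[p,q] = [q] − [p]. For instance
  ∂eg = g − e.
This gives a 9×12 integer matrix of rank 8; reducing to Smith normal form yields diagonal entries (1,1,1,1,1,1,1,1).

Computing H_k = (kernel of ∂_k) / (image of ∂_{k+1}):

  H_0: rank C_0 − rank ∂_1 = 9 − 8 = 1, and the invariant factors of ∂_1 are all 1, so H_0 = Z.
  H_1: rank ker ∂_1 − rank ∂_2 = (12 − 8) − 0 = 4, and there is no ∂_2, so H_1 = Z^4.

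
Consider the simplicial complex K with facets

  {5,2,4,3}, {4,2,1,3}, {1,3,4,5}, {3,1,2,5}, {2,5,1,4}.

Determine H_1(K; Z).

H_1 = 0.

K has 5 vertices, 10 edges, 10 triangles, 5 3-simplices.
rank ∂_1 = 4, rank ∂_2 = 6 ⇒ b_1 = 10 − 4 − 6 = 0; all invariant factors of ∂_2 are 1 so no torsion. So H_1 ≅ 0.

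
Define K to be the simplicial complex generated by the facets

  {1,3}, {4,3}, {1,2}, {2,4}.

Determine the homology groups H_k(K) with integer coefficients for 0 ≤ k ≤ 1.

H_0 ≅ Z,  H_1 ≅ Z.

Order the vertices as 1 < 2 < 3 < 4. Listing each simplex with vertices in this order, K has dimension 1 with simplices:

  0-simplices (4): [1], [2], [3], [4]
  1-simplices (4): [1,2], [1,3], [2,4], [3,4]

giving chain groups C_0 ≅ Z^4, C_1 ≅ Z^4.

Boundary ∂_1: C_1 → C_0 sends each edge [p,q] (with p < q) to q − p. For instance
  ∂[3,4] = [4] − [3].
The 4×4 boundary matrix has rank 3 and Smith normal form diag(1,1,1).

Computing H_k = (kernel of ∂_k) / (image of ∂_{k+1}):

  H_0: rank C_0 − rank ∂_1 = 4 − 3 = 1, and the invariant factors of ∂_1 are all 1, so H_0 = Z.
  H_1: rank ker ∂_1 − rank ∂_2 = (4 − 3) − 0 = 1, and there is no ∂_2, so H_1 = Z.

As a check, the Euler characteristic is 4 − 4 = 0, which agrees with 1 − 1 = 0.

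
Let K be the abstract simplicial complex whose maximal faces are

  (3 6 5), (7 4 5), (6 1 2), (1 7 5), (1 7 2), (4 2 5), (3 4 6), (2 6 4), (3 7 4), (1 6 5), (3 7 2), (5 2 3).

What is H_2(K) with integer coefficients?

Fix the vertex order 1 < 2 < 3 < 4 < 5 < 6 < 7 and write every simplex with vertices in increasing order. Then dim K = 2 and the simplices of K are:

  0-simplices (7): [1], [2], [3], [4], [5], [6], [7]
  1-simplices (18): [1,2], [1,5], [1,6], [1,7], [2,3], [2,4], [2,5], [2,6], [2,7], [3,4], [3,5], [3,6], [3,7], [4,5], [4,6], [4,7], [5,6], [5,7]
  2-simplices (12): [1,2,6], [1,2,7], [1,5,6], [1,5,7], [2,3,5], [2,3,7], [2,4,5], [2,4,6], [3,4,6], [3,4,7], [3,5,6], [4,5,7]

giving chain groups C_0 ≅ Z^7, C_1 ≅ Z^18, C_2 ≅ Z^12.

Boundary ∂_1: C_1 → C_0 maps an edge to its endpoints' difference, ∂[p,q] = q − p.
The resulting 7×18 matrix has rank 6, and its Smith normal form has invariant factors (1,1,1,1,1,1).

The boundary map ∂_2: C_2 → C_1 maps a triangle to the signed sum of its edges. For instance
  ∂[3,5,6] = [5,6] − [3,6] + [3,5],
  ∂[2,4,6] = [4,6] − [2,6] + [2,4].
The 18×12 boundary matrix has rank 12 and Smith normal form diag(1,1,1,1,1,1,1,1,1,1,1,2).

Reading off H_k = ker ∂_k / im ∂_{k+1}:

  H_2: rank ker ∂_2 − rank ∂_3 = (12 − 12) − 0 = 0, and there is no ∂_3, so H_2 ≅ 0.

(K is a triangulation of the real projective plane RP^2.)

H_2 = 0.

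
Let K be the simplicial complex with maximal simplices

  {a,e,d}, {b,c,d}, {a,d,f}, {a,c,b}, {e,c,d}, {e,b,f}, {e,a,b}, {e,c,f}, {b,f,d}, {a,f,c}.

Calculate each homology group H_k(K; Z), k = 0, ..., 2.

Take the total order a < b < c < d < e < f on the vertex set. Then K (dimension 2) consists of the simplices:

  0-simplices (6): a, b, c, d, e, f
  1-simplices (15): ab, ac, ad, ae, af, bc, bd, be, bf, cd, ce, cf, de, df, ef
  2-simplices (10): abc, abe, acf, ade, adf, bcd, bdf, bef, cde, cef

Hence C_0 ≅ Z^6, C_1 ≅ Z^15, C_2 ≅ Z^10.

∂_1: C_1 → C_0 maps an edge to its endpoints' difference, ∂[p,q] = q − p. For instance
  ∂ae = e − a.
The 6×15 boundary matrix has rank 5 and Smith normal form diag(1,1,1,1,1).

∂_2: C_2 → C_1 acts by ∂[p,q,r] = [q,r] − [p,r] + [p,q]. For instance
  ∂adf = df − af + ad,
  ∂acf = cf − af + ac.
The 15×10 boundary matrix has rank 10 and Smith normal form diag(1,1,1,1,1,1,1,1,1,2).

From H_k ≅ ker(∂_k) / im(∂_{k+1}) we obtain:

  H_0: rank C_0 − rank ∂_1 = 6 − 5 = 1, and the invariant factors of ∂_1 are all 1, so H_0 = Z.
  H_1: rank ker ∂_1 − rank ∂_2 = (15 − 5) − 10 = 0, and ∂_2 has invariant factor 2 > 1, so H_1 = Z/2.
  H_2: rank ker ∂_2 − rank ∂_3 = (10 − 10) − 0 = 0, and there is no ∂_3, so H_2 = 0.

As a check, the Euler characteristic is 6 − 15 + 10 = 1, which agrees with 1 − 0 + 0 = 1.
(K is a triangulation of the real projective plane RP^2.)

H_0 = Z,  H_1 = Z/2,  H_2 = 0.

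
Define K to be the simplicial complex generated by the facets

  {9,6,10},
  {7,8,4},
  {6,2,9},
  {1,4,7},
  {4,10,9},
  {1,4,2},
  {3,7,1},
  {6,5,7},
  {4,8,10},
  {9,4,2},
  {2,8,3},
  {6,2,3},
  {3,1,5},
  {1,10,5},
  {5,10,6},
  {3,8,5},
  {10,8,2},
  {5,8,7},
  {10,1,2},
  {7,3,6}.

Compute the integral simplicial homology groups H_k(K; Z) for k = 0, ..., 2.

H_0 ≅ Z,  H_1 ≅ Z × Z/2,  H_2 = 0.

Fix the vertex order 1 < 2 < 3 < 4 < 5 < 6 < 7 < 8 < 9 < 10 and write every simplex with vertices in increasing order. Then dim K = 2 and the simplices of K are:

  0-simplices (10): [1], [2], [3], [4], [5], [6], [7], [8], [9], [10]
  1-simplices (30): (30 of them)
  2-simplices (20): (20 of them)

Hence C_0 ≅ Z^10, C_1 ≅ Z^30, C_2 ≅ Z^20.

∂_1: C_1 → C_0 sends each edge [p,q] (with p < q) to q − p.
The 10×30 boundary matrix has rank 9 and Smith normal form diag(1,1,1,1,1,1,1,1,1).

The boundary map ∂_2: C_2 → C_1 acts by ∂[p,q,r] = [q,r] − [p,r] + [p,q]. For instance
  ∂[1,3,5] = [3,5] − [1,5] + [1,3],
  ∂[4,8,10] = [8,10] − [4,10] + [4,8].
This gives a 30×20 integer matrix of rank 20; reducing to Smith normal form yields diagonal entries (1,1,1,1,1,1,1,1,1,1,1,1,1,1,1,1,1,1,1,2).

Now H_k = ker ∂_k / im ∂_{k+1}, so:

  H_0: rank C_0 − rank ∂_1 = 10 − 9 = 1, and the invariant factors of ∂_1 are all 1, so H_0 = Z.
  H_1: rank ker ∂_1 − rank ∂_2 = (30 − 9) − 20 = 1, and ∂_2 has invariant factor 2 > 1, so H_1 = Z × Z/2.
  H_2: rank ker ∂_2 − rank ∂_3 = (20 − 20) − 0 = 0, and there is no ∂_3, so H_2 = 0.

(K is a triangulation of the Klein bottle.)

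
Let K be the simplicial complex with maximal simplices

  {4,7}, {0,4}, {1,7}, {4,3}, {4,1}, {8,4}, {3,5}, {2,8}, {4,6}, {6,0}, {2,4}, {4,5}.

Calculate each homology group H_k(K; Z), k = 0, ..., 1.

H_0 = Z,  H_1 = Z^4.

K has 9 vertices, 12 edges.
rank ∂_0 = 0, rank ∂_1 = 8 ⇒ b_0 = 9 − 0 − 8 = 1; all invariant factors of ∂_1 are 1 so no torsion. So H_0 = Z.
rank ∂_1 = 8, rank ∂_2 = 0 ⇒ b_1 = 12 − 8 − 0 = 4. So H_1 = Z^4.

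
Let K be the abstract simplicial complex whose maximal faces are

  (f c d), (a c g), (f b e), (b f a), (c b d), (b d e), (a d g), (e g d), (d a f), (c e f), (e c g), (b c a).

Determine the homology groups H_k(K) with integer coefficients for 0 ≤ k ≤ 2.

K has 7 vertices, 18 edges, 12 triangles.
rank ∂_0 = 0, rank ∂_1 = 6 ⇒ b_0 = 7 − 0 − 6 = 1; all invariant factors of ∂_1 are 1 so no torsion. So H_0 ≅ Z.
rank ∂_1 = 6, rank ∂_2 = 12 ⇒ b_1 = 18 − 6 − 12 = 0; ∂_2 has invariant factor(s) [2] giving torsion. So H_1 ≅ Z/2Z.
rank ∂_2 = 12, rank ∂_3 = 0 ⇒ b_2 = 12 − 12 − 0 = 0. So H_2 ≅ 0.

H_0 = Z,  H_1 = Z/2Z,  H_2 = 0.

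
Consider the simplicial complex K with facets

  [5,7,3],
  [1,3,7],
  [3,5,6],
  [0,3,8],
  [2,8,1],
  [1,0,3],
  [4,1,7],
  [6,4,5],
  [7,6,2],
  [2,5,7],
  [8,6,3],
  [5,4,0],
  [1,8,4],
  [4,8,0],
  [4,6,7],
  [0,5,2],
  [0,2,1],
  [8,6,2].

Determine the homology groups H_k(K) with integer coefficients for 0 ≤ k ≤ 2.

H_0 ≅ Z,  H_1 ≅ Z ⊕ Z/2,  H_2 = 0.

Order the vertices as 0 < 1 < 2 < 3 < 4 < 5 < 6 < 7 < 8. Listing each simplex with vertices in this order, K has dimension 2 with simplices:

  0-simplices (9): [0], [1], [2], [3], [4], [5], [6], [7], [8]
  1-simplices (27): (27 of them)
  2-simplices (18): [0,1,2], [0,1,3], [0,2,5], [0,3,8], [0,4,5], [0,4,8], [1,2,8], [1,3,7], [1,4,7], [1,4,8], [2,5,7], [2,6,7], [2,6,8], [3,5,6], [3,5,7], [3,6,8], [4,5,6], [4,6,7]

giving chain groups C_0 ≅ Z^9, C_1 ≅ Z^27, C_2 ≅ Z^18.

∂_1: C_1 → C_0 is given by ∂[p,q] = [q] − [p]. For instance
  ∂[1,4] = [4] − [1].
This gives a 9×27 integer matrix of rank 8; reducing to Smith normal form yields diagonal entries (1,1,1,1,1,1,1,1).

The boundary map ∂_2: C_2 → C_1 acts by ∂[p,q,r] = [q,r] − [p,r] + [p,q]. For instance
  ∂[3,5,7] = [5,7] − [3,7] + [3,5],
  ∂[0,4,5] = [4,5] − [0,5] + [0,4].
As a 27×18 matrix over Z this has rank 18, with invariant factors (1,1,1,1,1,1,1,1,1,1,1,1,1,1,1,1,1,2).

Computing H_k = (kernel of ∂_k) / (image of ∂_{k+1}):

  H_0: rank C_0 − rank ∂_1 = 9 − 8 = 1, and the invariant factors of ∂_1 are all 1, so H_0 ≅ Z.
  H_1: rank ker ∂_1 − rank ∂_2 = (27 − 8) − 18 = 1, and ∂_2 has invariant factor 2 > 1, so H_1 ≅ Z ⊕ Z/2.
  H_2: rank ker ∂_2 − rank ∂_3 = (18 − 18) − 0 = 0, and there is no ∂_3, so H_2 ≅ 0.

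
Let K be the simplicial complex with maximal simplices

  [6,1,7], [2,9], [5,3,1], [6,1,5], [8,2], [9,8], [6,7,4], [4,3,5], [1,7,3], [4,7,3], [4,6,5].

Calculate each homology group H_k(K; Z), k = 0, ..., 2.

H_0 = Z^2,  H_1 = Z,  H_2 = Z.

Fix the vertex order 1 < 2 < 3 < 4 < 5 < 6 < 7 < 8 < 9 and write every simplex with vertices in increasing order. Then dim K = 2 and the simplices of K are:

  0-simplices (9): [1], [2], [3], [4], [5], [6], [7], [8], [9]
  1-simplices (15): [1,3], [1,5], [1,6], [1,7], [2,8], [2,9], [3,4], [3,5], [3,7], [4,5], [4,6], [4,7], [5,6], [6,7], [8,9]
  2-simplices (8): [1,3,5], [1,3,7], [1,5,6], [1,6,7], [3,4,5], [3,4,7], [4,5,6], [4,6,7]

giving chain groups C_0 ≅ Z^9, C_1 ≅ Z^15, C_2 ≅ Z^8.

Boundary ∂_1: C_1 → C_0 sends each edge [p,q] (with p < q) to q − p. For instance
  ∂[2,9] = [9] − [2].
As a 9×15 matrix over Z this has rank 7, with invariant factors (1,1,1,1,1,1,1).

Boundary ∂_2: C_2 → C_1 acts by ∂[p,q,r] = [q,r] − [p,r] + [p,q]. For instance
  ∂[3,4,7] = [4,7] − [3,7] + [3,4],
  ∂[4,6,7] = [6,7] − [4,7] + [4,6].
As a 15×8 matrix over Z this has rank 7, with invariant factors (1,1,1,1,1,1,1).

Now H_k = ker ∂_k / im ∂_{k+1}, so:

  H_0: rank C_0 − rank ∂_1 = 9 − 7 = 2, and the invariant factors of ∂_1 are all 1, so H_0 = Z^2.
  H_1: rank ker ∂_1 − rank ∂_2 = (15 − 7) − 7 = 1, and the invariant factors of ∂_2 are all 1, so H_1 = Z.
  H_2: rank ker ∂_2 − rank ∂_3 = (8 − 7) − 0 = 1, and there is no ∂_3, so H_2 = Z.

(K is a triangulation of the disjoint union of the circle S^1 and the 2-sphere S^2.)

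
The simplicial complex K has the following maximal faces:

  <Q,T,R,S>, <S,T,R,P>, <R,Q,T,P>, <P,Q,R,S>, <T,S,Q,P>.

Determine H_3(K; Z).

H_3 = Z.

Take the total order P < Q < R < S < T on the vertex set. Then K (dimension 3) consists of the simplices:

  0-simplices (5): P, Q, R, S, T
  1-simplices (10): PQ, PR, PS, PT, QR, QS, QT, RS, RT, ST
  2-simplices (10): PQR, PQS, PQT, PRS, PRT, PST, QRS, QRT, QST, RST
  3-simplices (5): PQRS, PQRT, PQST, PRST, QRST

Hence C_0 ≅ Z^5, C_1 ≅ Z^10, C_2 ≅ Z^10, C_3 ≅ Z^5.

Boundary ∂_1: C_1 → C_0 maps an edge to its endpoints' difference, ∂[p,q] = q − p.
The resulting 5×10 matrix has rank 4, and its Smith normal form has invariant factors (1,1,1,1).

The boundary map ∂_2: C_2 → C_1 maps a triangle to the signed sum of its edges. For instance
  ∂QRT = RT − QT + QR,
  ∂PST = ST − PT + PS.
As a 10×10 matrix over Z this has rank 6, with invariant factors (1,1,1,1,1,1).

The boundary map ∂_3: C_3 → C_2 sends each 3-simplex σ to the alternating sum Σ_i (−1)^i (σ with its i-th vertex removed). For instance
  ∂PRST = RST − PST + PRT − PRS,
  ∂PQRS = QRS − PRS + PQS − PQR.
The resulting 10×5 matrix has rank 4, and its Smith normal form has invariant factors (1,1,1,1).

Now H_k = ker ∂_k / im ∂_{k+1}, so:

  H_3: rank ker ∂_3 − rank ∂_4 = (5 − 4) − 0 = 1, and there is no ∂_4, so H_3 ≅ Z.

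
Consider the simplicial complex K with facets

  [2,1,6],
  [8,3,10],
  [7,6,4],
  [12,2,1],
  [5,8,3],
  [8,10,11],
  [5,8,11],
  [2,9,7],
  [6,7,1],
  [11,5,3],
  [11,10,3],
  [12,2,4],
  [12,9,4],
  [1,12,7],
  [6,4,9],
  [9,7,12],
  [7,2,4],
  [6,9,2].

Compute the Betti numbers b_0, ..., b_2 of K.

K has 12 vertices, 27 edges, 18 triangles.
rank ∂_0 = 0, rank ∂_1 = 10 ⇒ b_0 = 12 − 0 − 10 = 2; all invariant factors of ∂_1 are 1 so no torsion. So H_0 ≅ Z^2.
rank ∂_1 = 10, rank ∂_2 = 17 ⇒ b_1 = 27 − 10 − 17 = 0; ∂_2 has invariant factor(s) [2] giving torsion. So H_1 ≅ Z/2.
rank ∂_2 = 17, rank ∂_3 = 0 ⇒ b_2 = 18 − 17 − 0 = 1. So H_2 ≅ Z.

b_0 = 2, b_1 = 0, b_2 = 1.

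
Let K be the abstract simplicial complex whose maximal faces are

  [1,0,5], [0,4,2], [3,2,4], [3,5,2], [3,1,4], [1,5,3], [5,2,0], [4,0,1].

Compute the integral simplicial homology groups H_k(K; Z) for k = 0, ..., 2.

H_0 = Z,  H_1 = 0,  H_2 = Z.

Fix the vertex order 0 < 1 < 2 < 3 < 4 < 5 and write every simplex with vertices in increasing order. Then dim K = 2 and the simplices of K are:

  0-simplices (6): [0], [1], [2], [3], [4], [5]
  1-simplices (12): [0,1], [0,2], [0,4], [0,5], [1,3], [1,4], [1,5], [2,3], [2,4], [2,5], [3,4], [3,5]
  2-simplices (8): [0,1,4], [0,1,5], [0,2,4], [0,2,5], [1,3,4], [1,3,5], [2,3,4], [2,3,5]

giving chain groups C_0 ≅ Z^6, C_1 ≅ Z^12, C_2 ≅ Z^8.

Boundary ∂_1: C_1 → C_0 is given by ∂[p,q] = [q] − [p]. For instance
  ∂[3,5] = [5] − [3].
As a 6×12 matrix over Z this has rank 5, with invariant factors (1,1,1,1,1).

Boundary ∂_2: C_2 → C_1 maps a triangle to the signed sum of its edges. For instance
  ∂[1,3,4] = [3,4] − [1,4] + [1,3],
  ∂[2,3,5] = [3,5] − [2,5] + [2,3].
As a 12×8 matrix over Z this has rank 7, with invariant factors (1,1,1,1,1,1,1).

Computing H_k = (kernel of ∂_k) / (image of ∂_{k+1}):

  H_0: rank C_0 − rank ∂_1 = 6 − 5 = 1, and the invariant factors of ∂_1 are all 1, so H_0 ≅ Z.
  H_1: rank ker ∂_1 − rank ∂_2 = (12 − 5) − 7 = 0, and the invariant factors of ∂_2 are all 1, so H_1 ≅ 0.
  H_2: rank ker ∂_2 − rank ∂_3 = (8 − 7) − 0 = 1, and there is no ∂_3, so H_2 ≅ Z.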